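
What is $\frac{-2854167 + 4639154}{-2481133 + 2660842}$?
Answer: $\frac{1784987}{179709} \approx 9.9326$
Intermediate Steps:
$\frac{-2854167 + 4639154}{-2481133 + 2660842} = \frac{1784987}{179709}$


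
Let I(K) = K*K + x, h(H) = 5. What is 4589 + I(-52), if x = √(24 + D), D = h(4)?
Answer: 7293 + √29 ≈ 7298.4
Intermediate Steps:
D = 5
x = √29 (x = √(24 + 5) = √29 ≈ 5.3852)
I(K) = √29 + K² (I(K) = K*K + √29 = K² + √29 = √29 + K²)
4589 + I(-52) = 4589 + (√29 + (-52)²) = 4589 + (√29 + 2704) = 4589 + (2704 + √29) = 7293 + √29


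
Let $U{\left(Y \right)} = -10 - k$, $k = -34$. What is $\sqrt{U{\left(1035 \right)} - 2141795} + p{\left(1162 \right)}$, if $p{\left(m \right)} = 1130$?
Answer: $1130 + i \sqrt{2141771} \approx 1130.0 + 1463.5 i$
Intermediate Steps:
$U{\left(Y \right)} = 24$ ($U{\left(Y \right)} = -10 - -34 = -10 + 34 = 24$)
$\sqrt{U{\left(1035 \right)} - 2141795} + p{\left(1162 \right)} = \sqrt{24 - 2141795} + 1130 = \sqrt{-2141771} + 1130 = i \sqrt{2141771} + 1130 = 1130 + i \sqrt{2141771}$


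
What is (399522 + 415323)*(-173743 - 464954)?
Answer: -520439056965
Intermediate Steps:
(399522 + 415323)*(-173743 - 464954) = 814845*(-638697) = -520439056965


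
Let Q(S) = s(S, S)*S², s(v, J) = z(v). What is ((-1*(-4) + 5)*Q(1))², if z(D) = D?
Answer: 81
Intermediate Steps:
s(v, J) = v
Q(S) = S³ (Q(S) = S*S² = S³)
((-1*(-4) + 5)*Q(1))² = ((-1*(-4) + 5)*1³)² = ((4 + 5)*1)² = (9*1)² = 9² = 81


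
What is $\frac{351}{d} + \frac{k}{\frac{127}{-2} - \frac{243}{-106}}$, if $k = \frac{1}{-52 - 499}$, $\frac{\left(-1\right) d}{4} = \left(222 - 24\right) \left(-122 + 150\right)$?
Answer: $- \frac{17394931}{1101065504} \approx -0.015798$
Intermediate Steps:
$d = -22176$ ($d = - 4 \left(222 - 24\right) \left(-122 + 150\right) = - 4 \cdot 198 \cdot 28 = \left(-4\right) 5544 = -22176$)
$k = - \frac{1}{551}$ ($k = \frac{1}{-551} = - \frac{1}{551} \approx -0.0018149$)
$\frac{351}{d} + \frac{k}{\frac{127}{-2} - \frac{243}{-106}} = \frac{351}{-22176} - \frac{1}{551 \left(\frac{127}{-2} - \frac{243}{-106}\right)} = 351 \left(- \frac{1}{22176}\right) - \frac{1}{551 \left(127 \left(- \frac{1}{2}\right) - - \frac{243}{106}\right)} = - \frac{39}{2464} - \frac{1}{551 \left(- \frac{127}{2} + \frac{243}{106}\right)} = - \frac{39}{2464} - \frac{1}{551 \left(- \frac{3244}{53}\right)} = - \frac{39}{2464} - - \frac{53}{1787444} = - \frac{39}{2464} + \frac{53}{1787444} = - \frac{17394931}{1101065504}$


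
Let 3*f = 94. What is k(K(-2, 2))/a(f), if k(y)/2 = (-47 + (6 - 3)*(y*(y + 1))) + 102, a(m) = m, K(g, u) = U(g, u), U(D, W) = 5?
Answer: 435/47 ≈ 9.2553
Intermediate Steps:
K(g, u) = 5
f = 94/3 (f = (1/3)*94 = 94/3 ≈ 31.333)
k(y) = 110 + 6*y*(1 + y) (k(y) = 2*((-47 + (6 - 3)*(y*(y + 1))) + 102) = 2*((-47 + 3*(y*(1 + y))) + 102) = 2*((-47 + 3*y*(1 + y)) + 102) = 2*(55 + 3*y*(1 + y)) = 110 + 6*y*(1 + y))
k(K(-2, 2))/a(f) = (110 + 6*5 + 6*5**2)/(94/3) = (110 + 30 + 6*25)*(3/94) = (110 + 30 + 150)*(3/94) = 290*(3/94) = 435/47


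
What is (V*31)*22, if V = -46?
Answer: -31372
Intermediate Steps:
(V*31)*22 = -46*31*22 = -1426*22 = -31372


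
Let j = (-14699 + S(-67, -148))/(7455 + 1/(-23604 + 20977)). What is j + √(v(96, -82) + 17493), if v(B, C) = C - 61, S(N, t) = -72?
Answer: -38803417/19584284 + 5*√694 ≈ 129.74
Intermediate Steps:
v(B, C) = -61 + C
j = -38803417/19584284 (j = (-14699 - 72)/(7455 + 1/(-23604 + 20977)) = -14771/(7455 + 1/(-2627)) = -14771/(7455 - 1/2627) = -14771/19584284/2627 = -14771*2627/19584284 = -38803417/19584284 ≈ -1.9814)
j + √(v(96, -82) + 17493) = -38803417/19584284 + √((-61 - 82) + 17493) = -38803417/19584284 + √(-143 + 17493) = -38803417/19584284 + √17350 = -38803417/19584284 + 5*√694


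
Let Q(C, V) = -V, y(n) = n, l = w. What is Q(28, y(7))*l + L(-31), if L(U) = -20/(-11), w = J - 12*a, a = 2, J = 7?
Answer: 1329/11 ≈ 120.82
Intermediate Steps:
w = -17 (w = 7 - 12*2 = 7 - 24 = -17)
l = -17
L(U) = 20/11 (L(U) = -20*(-1/11) = 20/11)
Q(28, y(7))*l + L(-31) = -1*7*(-17) + 20/11 = -7*(-17) + 20/11 = 119 + 20/11 = 1329/11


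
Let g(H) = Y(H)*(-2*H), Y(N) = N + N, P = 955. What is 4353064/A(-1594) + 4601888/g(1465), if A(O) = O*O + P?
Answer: 6418395408048/5455255388975 ≈ 1.1766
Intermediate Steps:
Y(N) = 2*N
g(H) = -4*H² (g(H) = (2*H)*(-2*H) = -4*H²)
A(O) = 955 + O² (A(O) = O*O + 955 = O² + 955 = 955 + O²)
4353064/A(-1594) + 4601888/g(1465) = 4353064/(955 + (-1594)²) + 4601888/((-4*1465²)) = 4353064/(955 + 2540836) + 4601888/((-4*2146225)) = 4353064/2541791 + 4601888/(-8584900) = 4353064*(1/2541791) + 4601888*(-1/8584900) = 4353064/2541791 - 1150472/2146225 = 6418395408048/5455255388975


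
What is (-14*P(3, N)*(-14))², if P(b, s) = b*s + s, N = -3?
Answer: 5531904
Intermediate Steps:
P(b, s) = s + b*s
(-14*P(3, N)*(-14))² = (-(-42)*(1 + 3)*(-14))² = (-(-42)*4*(-14))² = (-14*(-12)*(-14))² = (168*(-14))² = (-2352)² = 5531904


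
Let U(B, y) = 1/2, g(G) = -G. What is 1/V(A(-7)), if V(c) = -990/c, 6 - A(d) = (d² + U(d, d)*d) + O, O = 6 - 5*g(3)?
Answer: 11/180 ≈ 0.061111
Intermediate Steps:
U(B, y) = ½
O = 21 (O = 6 - (-5)*3 = 6 - 5*(-3) = 6 + 15 = 21)
A(d) = -15 - d² - d/2 (A(d) = 6 - ((d² + d/2) + 21) = 6 - (21 + d² + d/2) = 6 + (-21 - d² - d/2) = -15 - d² - d/2)
1/V(A(-7)) = 1/(-990/(-15 - 1*(-7)² - ½*(-7))) = 1/(-990/(-15 - 1*49 + 7/2)) = 1/(-990/(-15 - 49 + 7/2)) = 1/(-990/(-121/2)) = 1/(-990*(-2/121)) = 1/(180/11) = 11/180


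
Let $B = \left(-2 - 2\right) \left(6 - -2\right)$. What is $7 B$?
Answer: $-224$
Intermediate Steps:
$B = -32$ ($B = - 4 \left(6 + 2\right) = \left(-4\right) 8 = -32$)
$7 B = 7 \left(-32\right) = -224$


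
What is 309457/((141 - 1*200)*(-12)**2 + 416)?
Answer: -309457/8080 ≈ -38.299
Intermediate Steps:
309457/((141 - 1*200)*(-12)**2 + 416) = 309457/((141 - 200)*144 + 416) = 309457/(-59*144 + 416) = 309457/(-8496 + 416) = 309457/(-8080) = 309457*(-1/8080) = -309457/8080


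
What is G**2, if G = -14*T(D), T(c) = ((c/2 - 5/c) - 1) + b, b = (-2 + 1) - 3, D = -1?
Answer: 49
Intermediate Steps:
b = -4 (b = -1 - 3 = -4)
T(c) = -5 + c/2 - 5/c (T(c) = ((c/2 - 5/c) - 1) - 4 = (-1 + c/2 - 5/c) - 4 = -5 + c/2 - 5/c)
G = 7 (G = -14*(-5 + (1/2)*(-1) - 5/(-1)) = -14*(-5 - 1/2 - 5*(-1)) = -14*(-5 - 1/2 + 5) = -14*(-1/2) = 7)
G**2 = 7**2 = 49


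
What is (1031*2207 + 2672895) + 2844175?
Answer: 7792487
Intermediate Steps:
(1031*2207 + 2672895) + 2844175 = (2275417 + 2672895) + 2844175 = 4948312 + 2844175 = 7792487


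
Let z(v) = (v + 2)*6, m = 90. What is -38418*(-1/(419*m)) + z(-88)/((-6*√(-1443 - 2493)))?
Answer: 6403/6285 - 43*I*√246/492 ≈ 1.0188 - 1.3708*I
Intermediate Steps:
z(v) = 12 + 6*v (z(v) = (2 + v)*6 = 12 + 6*v)
-38418*(-1/(419*m)) + z(-88)/((-6*√(-1443 - 2493))) = -38418/((-419*90)) + (12 + 6*(-88))/((-6*√(-1443 - 2493))) = -38418/(-37710) + (12 - 528)/((-24*I*√246)) = -38418*(-1/37710) - 516*I*√246/5904 = 6403/6285 - 516*I*√246/5904 = 6403/6285 - 43*I*√246/492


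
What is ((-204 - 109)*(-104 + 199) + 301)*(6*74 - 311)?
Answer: -3914722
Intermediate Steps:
((-204 - 109)*(-104 + 199) + 301)*(6*74 - 311) = (-313*95 + 301)*(444 - 311) = (-29735 + 301)*133 = -29434*133 = -3914722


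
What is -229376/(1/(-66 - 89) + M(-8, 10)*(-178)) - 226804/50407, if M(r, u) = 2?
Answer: 254231273348/397358381 ≈ 639.80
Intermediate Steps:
-229376/(1/(-66 - 89) + M(-8, 10)*(-178)) - 226804/50407 = -229376/(1/(-66 - 89) + 2*(-178)) - 226804/50407 = -229376/(1/(-155) - 356) - 226804*1/50407 = -229376/(-1/155 - 356) - 226804/50407 = -229376/(-55181/155) - 226804/50407 = -229376*(-155/55181) - 226804/50407 = 5079040/7883 - 226804/50407 = 254231273348/397358381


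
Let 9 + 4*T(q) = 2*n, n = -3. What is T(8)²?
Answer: 225/16 ≈ 14.063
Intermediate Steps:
T(q) = -15/4 (T(q) = -9/4 + (2*(-3))/4 = -9/4 + (¼)*(-6) = -9/4 - 3/2 = -15/4)
T(8)² = (-15/4)² = 225/16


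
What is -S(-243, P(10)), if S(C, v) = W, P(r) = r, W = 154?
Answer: -154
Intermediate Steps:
S(C, v) = 154
-S(-243, P(10)) = -1*154 = -154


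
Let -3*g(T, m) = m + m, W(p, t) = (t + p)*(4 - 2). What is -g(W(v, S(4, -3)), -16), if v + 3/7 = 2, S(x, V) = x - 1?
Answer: -32/3 ≈ -10.667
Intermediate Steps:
S(x, V) = -1 + x
v = 11/7 (v = -3/7 + 2 = 11/7 ≈ 1.5714)
W(p, t) = 2*p + 2*t (W(p, t) = (p + t)*2 = 2*p + 2*t)
g(T, m) = -2*m/3 (g(T, m) = -(m + m)/3 = -2*m/3)
-g(W(v, S(4, -3)), -16) = -(-2)*(-16)/3 = -1*32/3 = -32/3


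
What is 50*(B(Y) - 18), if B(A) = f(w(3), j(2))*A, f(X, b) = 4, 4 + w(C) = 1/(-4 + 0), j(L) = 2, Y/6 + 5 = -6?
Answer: -14100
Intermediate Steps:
Y = -66 (Y = -30 + 6*(-6) = -30 - 36 = -66)
w(C) = -17/4 (w(C) = -4 + 1/(-4 + 0) = -4 + 1/(-4) = -4 - ¼ = -17/4)
B(A) = 4*A
50*(B(Y) - 18) = 50*(4*(-66) - 18) = 50*(-264 - 18) = 50*(-282) = -14100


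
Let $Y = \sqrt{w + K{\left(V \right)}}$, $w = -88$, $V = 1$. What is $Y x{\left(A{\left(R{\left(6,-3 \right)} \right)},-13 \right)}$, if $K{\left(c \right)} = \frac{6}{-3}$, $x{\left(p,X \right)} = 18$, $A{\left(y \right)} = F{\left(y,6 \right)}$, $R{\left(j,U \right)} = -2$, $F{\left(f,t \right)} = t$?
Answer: $54 i \sqrt{10} \approx 170.76 i$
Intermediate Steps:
$A{\left(y \right)} = 6$
$K{\left(c \right)} = -2$ ($K{\left(c \right)} = 6 \left(- \frac{1}{3}\right) = -2$)
$Y = 3 i \sqrt{10}$ ($Y = \sqrt{-88 - 2} = \sqrt{-90} = 3 i \sqrt{10} \approx 9.4868 i$)
$Y x{\left(A{\left(R{\left(6,-3 \right)} \right)},-13 \right)} = 3 i \sqrt{10} \cdot 18 = 54 i \sqrt{10}$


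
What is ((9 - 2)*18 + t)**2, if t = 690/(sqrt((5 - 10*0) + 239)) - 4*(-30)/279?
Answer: 9462731629/527589 + 2704340*sqrt(61)/1891 ≈ 29105.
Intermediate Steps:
t = 40/93 + 345*sqrt(61)/61 (t = 690/(sqrt((5 + 0) + 239)) + 120*(1/279) = 690/(sqrt(5 + 239)) + 40/93 = 690/(sqrt(244)) + 40/93 = 690/((2*sqrt(61))) + 40/93 = 690*(sqrt(61)/122) + 40/93 = 345*sqrt(61)/61 + 40/93 = 40/93 + 345*sqrt(61)/61 ≈ 44.603)
((9 - 2)*18 + t)**2 = ((9 - 2)*18 + (40/93 + 345*sqrt(61)/61))**2 = (7*18 + (40/93 + 345*sqrt(61)/61))**2 = (126 + (40/93 + 345*sqrt(61)/61))**2 = (11758/93 + 345*sqrt(61)/61)**2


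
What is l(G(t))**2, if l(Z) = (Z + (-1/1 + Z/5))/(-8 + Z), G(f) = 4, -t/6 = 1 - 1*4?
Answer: 361/400 ≈ 0.90250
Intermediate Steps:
t = 18 (t = -6*(1 - 1*4) = -6*(1 - 4) = -6*(-3) = 18)
l(Z) = (-1 + 6*Z/5)/(-8 + Z) (l(Z) = (Z + (-1*1 + Z*(1/5)))/(-8 + Z) = (Z + (-1 + Z/5))/(-8 + Z) = (-1 + 6*Z/5)/(-8 + Z))
l(G(t))**2 = ((-5 + 6*4)/(5*(-8 + 4)))**2 = ((1/5)*(-5 + 24)/(-4))**2 = ((1/5)*(-1/4)*19)**2 = (-19/20)**2 = 361/400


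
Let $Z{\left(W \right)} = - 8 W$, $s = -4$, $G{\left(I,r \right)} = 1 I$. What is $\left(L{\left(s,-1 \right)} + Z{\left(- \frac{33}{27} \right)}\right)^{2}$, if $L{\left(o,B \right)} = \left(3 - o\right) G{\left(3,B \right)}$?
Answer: $\frac{76729}{81} \approx 947.27$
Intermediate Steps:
$G{\left(I,r \right)} = I$
$L{\left(o,B \right)} = 9 - 3 o$ ($L{\left(o,B \right)} = \left(3 - o\right) 3 = 9 - 3 o$)
$\left(L{\left(s,-1 \right)} + Z{\left(- \frac{33}{27} \right)}\right)^{2} = \left(\left(9 - -12\right) - 8 \left(- \frac{33}{27}\right)\right)^{2} = \left(\left(9 + 12\right) - 8 \left(\left(-33\right) \frac{1}{27}\right)\right)^{2} = \left(21 - - \frac{88}{9}\right)^{2} = \left(21 + \frac{88}{9}\right)^{2} = \left(\frac{277}{9}\right)^{2} = \frac{76729}{81}$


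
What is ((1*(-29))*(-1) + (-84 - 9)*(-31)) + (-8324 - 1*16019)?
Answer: -21431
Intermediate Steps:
((1*(-29))*(-1) + (-84 - 9)*(-31)) + (-8324 - 1*16019) = (-29*(-1) - 93*(-31)) + (-8324 - 16019) = (29 + 2883) - 24343 = 2912 - 24343 = -21431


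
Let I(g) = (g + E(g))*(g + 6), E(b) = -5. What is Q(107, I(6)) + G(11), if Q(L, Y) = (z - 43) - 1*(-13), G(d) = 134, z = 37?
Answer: 141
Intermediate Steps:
I(g) = (-5 + g)*(6 + g) (I(g) = (g - 5)*(g + 6) = (-5 + g)*(6 + g))
Q(L, Y) = 7 (Q(L, Y) = (37 - 43) - 1*(-13) = -6 + 13 = 7)
Q(107, I(6)) + G(11) = 7 + 134 = 141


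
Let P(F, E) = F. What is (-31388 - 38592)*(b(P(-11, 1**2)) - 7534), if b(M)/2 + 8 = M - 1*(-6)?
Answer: 529048800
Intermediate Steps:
b(M) = -4 + 2*M (b(M) = -16 + 2*(M - 1*(-6)) = -16 + 2*(M + 6) = -16 + 2*(6 + M) = -16 + (12 + 2*M) = -4 + 2*M)
(-31388 - 38592)*(b(P(-11, 1**2)) - 7534) = (-31388 - 38592)*((-4 + 2*(-11)) - 7534) = -69980*((-4 - 22) - 7534) = -69980*(-26 - 7534) = -69980*(-7560) = 529048800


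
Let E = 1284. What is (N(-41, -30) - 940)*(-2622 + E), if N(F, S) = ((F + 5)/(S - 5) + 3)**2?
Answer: 1514106222/1225 ≈ 1.2360e+6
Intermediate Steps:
N(F, S) = (3 + (5 + F)/(-5 + S))**2 (N(F, S) = ((5 + F)/(-5 + S) + 3)**2 = (3 + (5 + F)/(-5 + S))**2)
(N(-41, -30) - 940)*(-2622 + E) = ((-10 - 41 + 3*(-30))**2/(-5 - 30)**2 - 940)*(-2622 + 1284) = ((-10 - 41 - 90)**2/(-35)**2 - 940)*(-1338) = ((1/1225)*(-141)**2 - 940)*(-1338) = ((1/1225)*19881 - 940)*(-1338) = (19881/1225 - 940)*(-1338) = -1131619/1225*(-1338) = 1514106222/1225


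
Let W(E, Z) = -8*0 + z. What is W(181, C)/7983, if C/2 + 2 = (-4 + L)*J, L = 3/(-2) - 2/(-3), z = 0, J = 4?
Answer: 0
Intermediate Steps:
L = -⅚ (L = 3*(-½) - 2*(-⅓) = -3/2 + ⅔ = -⅚ ≈ -0.83333)
C = -128/3 (C = -4 + 2*((-4 - ⅚)*4) = -4 + 2*(-29/6*4) = -4 + 2*(-58/3) = -4 - 116/3 = -128/3 ≈ -42.667)
W(E, Z) = 0 (W(E, Z) = -8*0 + 0 = 0 + 0 = 0)
W(181, C)/7983 = 0/7983 = 0*(1/7983) = 0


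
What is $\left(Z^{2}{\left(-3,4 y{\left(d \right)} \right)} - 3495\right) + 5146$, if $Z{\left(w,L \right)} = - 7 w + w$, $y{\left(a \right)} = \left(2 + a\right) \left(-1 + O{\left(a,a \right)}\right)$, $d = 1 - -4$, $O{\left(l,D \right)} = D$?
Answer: $1975$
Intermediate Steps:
$d = 5$ ($d = 1 + 4 = 5$)
$y{\left(a \right)} = \left(-1 + a\right) \left(2 + a\right)$ ($y{\left(a \right)} = \left(2 + a\right) \left(-1 + a\right) = \left(-1 + a\right) \left(2 + a\right)$)
$Z{\left(w,L \right)} = - 6 w$
$\left(Z^{2}{\left(-3,4 y{\left(d \right)} \right)} - 3495\right) + 5146 = \left(\left(\left(-6\right) \left(-3\right)\right)^{2} - 3495\right) + 5146 = \left(18^{2} - 3495\right) + 5146 = \left(324 - 3495\right) + 5146 = -3171 + 5146 = 1975$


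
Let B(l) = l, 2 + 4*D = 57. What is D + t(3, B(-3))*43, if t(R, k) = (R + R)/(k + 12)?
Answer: 509/12 ≈ 42.417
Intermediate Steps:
D = 55/4 (D = -1/2 + (1/4)*57 = -1/2 + 57/4 = 55/4 ≈ 13.750)
t(R, k) = 2*R/(12 + k) (t(R, k) = (2*R)/(12 + k) = 2*R/(12 + k))
D + t(3, B(-3))*43 = 55/4 + (2*3/(12 - 3))*43 = 55/4 + (2*3/9)*43 = 55/4 + (2*3*(1/9))*43 = 55/4 + (2/3)*43 = 55/4 + 86/3 = 509/12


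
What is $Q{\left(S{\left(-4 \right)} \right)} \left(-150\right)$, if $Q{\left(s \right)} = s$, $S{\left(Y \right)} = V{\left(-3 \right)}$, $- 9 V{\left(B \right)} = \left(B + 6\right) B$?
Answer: $-150$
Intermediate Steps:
$V{\left(B \right)} = - \frac{B \left(6 + B\right)}{9}$ ($V{\left(B \right)} = - \frac{\left(B + 6\right) B}{9} = - \frac{\left(6 + B\right) B}{9} = - \frac{B \left(6 + B\right)}{9}$)
$S{\left(Y \right)} = 1$ ($S{\left(Y \right)} = \left(- \frac{1}{9}\right) \left(-3\right) \left(6 - 3\right) = \left(- \frac{1}{9}\right) \left(-3\right) 3 = 1$)
$Q{\left(S{\left(-4 \right)} \right)} \left(-150\right) = 1 \left(-150\right) = -150$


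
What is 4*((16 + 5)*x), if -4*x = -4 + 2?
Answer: 42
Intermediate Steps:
x = ½ (x = -(-4 + 2)/4 = -¼*(-2) = ½ ≈ 0.50000)
4*((16 + 5)*x) = 4*((16 + 5)*(½)) = 4*(21*(½)) = 4*(21/2) = 42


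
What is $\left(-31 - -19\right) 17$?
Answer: $-204$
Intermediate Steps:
$\left(-31 - -19\right) 17 = \left(-31 + 19\right) 17 = \left(-12\right) 17 = -204$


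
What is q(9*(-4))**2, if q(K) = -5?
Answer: 25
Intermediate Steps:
q(9*(-4))**2 = (-5)**2 = 25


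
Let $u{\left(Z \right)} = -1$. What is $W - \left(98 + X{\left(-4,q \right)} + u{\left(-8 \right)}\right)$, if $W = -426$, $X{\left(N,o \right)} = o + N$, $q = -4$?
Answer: $-515$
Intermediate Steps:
$X{\left(N,o \right)} = N + o$
$W - \left(98 + X{\left(-4,q \right)} + u{\left(-8 \right)}\right) = -426 - 89 = -515$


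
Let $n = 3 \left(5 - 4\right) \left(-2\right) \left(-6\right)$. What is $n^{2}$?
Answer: $1296$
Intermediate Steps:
$n = 36$ ($n = 3 \cdot 1 \left(-2\right) \left(-6\right) = 3 \left(-2\right) \left(-6\right) = \left(-6\right) \left(-6\right) = 36$)
$n^{2} = 36^{2} = 1296$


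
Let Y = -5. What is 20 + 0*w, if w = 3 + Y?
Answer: 20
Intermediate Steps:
w = -2 (w = 3 - 5 = -2)
20 + 0*w = 20 + 0*(-2) = 20 + 0 = 20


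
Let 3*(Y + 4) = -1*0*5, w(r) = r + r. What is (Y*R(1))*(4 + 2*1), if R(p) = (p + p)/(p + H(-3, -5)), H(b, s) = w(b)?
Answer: 48/5 ≈ 9.6000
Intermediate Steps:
w(r) = 2*r
H(b, s) = 2*b
R(p) = 2*p/(-6 + p) (R(p) = (p + p)/(p + 2*(-3)) = (2*p)/(p - 6) = (2*p)/(-6 + p) = 2*p/(-6 + p))
Y = -4 (Y = -4 + (-1*0*5)/3 = -4 + (0*5)/3 = -4 + (⅓)*0 = -4 + 0 = -4)
(Y*R(1))*(4 + 2*1) = (-8/(-6 + 1))*(4 + 2*1) = (-8/(-5))*(4 + 2) = -8*(-1)/5*6 = -4*(-⅖)*6 = (8/5)*6 = 48/5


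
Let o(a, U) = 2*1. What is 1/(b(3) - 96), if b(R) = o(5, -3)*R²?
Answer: -1/78 ≈ -0.012821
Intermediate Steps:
o(a, U) = 2
b(R) = 2*R²
1/(b(3) - 96) = 1/(2*3² - 96) = 1/(2*9 - 96) = 1/(18 - 96) = 1/(-78) = -1/78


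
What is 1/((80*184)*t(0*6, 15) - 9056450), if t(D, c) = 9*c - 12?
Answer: -1/7245890 ≈ -1.3801e-7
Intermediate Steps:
t(D, c) = -12 + 9*c
1/((80*184)*t(0*6, 15) - 9056450) = 1/((80*184)*(-12 + 9*15) - 9056450) = 1/(14720*(-12 + 135) - 9056450) = 1/(14720*123 - 9056450) = 1/(1810560 - 9056450) = 1/(-7245890) = -1/7245890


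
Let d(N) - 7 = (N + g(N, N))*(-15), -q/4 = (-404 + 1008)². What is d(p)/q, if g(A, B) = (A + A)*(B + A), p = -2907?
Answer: 7921802/22801 ≈ 347.43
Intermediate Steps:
g(A, B) = 2*A*(A + B) (g(A, B) = (2*A)*(A + B) = 2*A*(A + B))
q = -1459264 (q = -4*(-404 + 1008)² = -4*604² = -4*364816 = -1459264)
d(N) = 7 - 60*N² - 15*N (d(N) = 7 + (N + 2*N*(N + N))*(-15) = 7 + (N + 2*N*(2*N))*(-15) = 7 + (N + 4*N²)*(-15) = 7 + (-60*N² - 15*N) = 7 - 60*N² - 15*N)
d(p)/q = (7 - 60*(-2907)² - 15*(-2907))/(-1459264) = (7 - 60*8450649 + 43605)*(-1/1459264) = (7 - 507038940 + 43605)*(-1/1459264) = -506995328*(-1/1459264) = 7921802/22801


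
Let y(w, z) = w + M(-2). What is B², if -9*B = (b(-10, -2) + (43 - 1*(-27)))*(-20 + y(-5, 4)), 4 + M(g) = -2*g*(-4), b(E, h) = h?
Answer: 115600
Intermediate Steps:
M(g) = -4 + 8*g (M(g) = -4 - 2*g*(-4) = -4 + 8*g)
y(w, z) = -20 + w (y(w, z) = w + (-4 + 8*(-2)) = w + (-4 - 16) = w - 20 = -20 + w)
B = 340 (B = -(-2 + (43 - 1*(-27)))*(-20 + (-20 - 5))/9 = -(-2 + (43 + 27))*(-20 - 25)/9 = -(-2 + 70)*(-45)/9 = -68*(-45)/9 = -⅑*(-3060) = 340)
B² = 340² = 115600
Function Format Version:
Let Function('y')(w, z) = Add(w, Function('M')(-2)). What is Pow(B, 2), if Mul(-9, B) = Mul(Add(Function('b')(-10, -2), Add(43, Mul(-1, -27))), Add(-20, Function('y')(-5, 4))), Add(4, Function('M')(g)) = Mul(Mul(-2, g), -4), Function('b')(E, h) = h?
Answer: 115600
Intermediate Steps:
Function('M')(g) = Add(-4, Mul(8, g)) (Function('M')(g) = Add(-4, Mul(Mul(-2, g), -4)) = Add(-4, Mul(8, g)))
Function('y')(w, z) = Add(-20, w) (Function('y')(w, z) = Add(w, Add(-4, Mul(8, -2))) = Add(w, Add(-4, -16)) = Add(w, -20) = Add(-20, w))
B = 340 (B = Mul(Rational(-1, 9), Mul(Add(-2, Add(43, Mul(-1, -27))), Add(-20, Add(-20, -5)))) = Mul(Rational(-1, 9), Mul(Add(-2, Add(43, 27)), Add(-20, -25))) = Mul(Rational(-1, 9), Mul(Add(-2, 70), -45)) = Mul(Rational(-1, 9), Mul(68, -45)) = Mul(Rational(-1, 9), -3060) = 340)
Pow(B, 2) = Pow(340, 2) = 115600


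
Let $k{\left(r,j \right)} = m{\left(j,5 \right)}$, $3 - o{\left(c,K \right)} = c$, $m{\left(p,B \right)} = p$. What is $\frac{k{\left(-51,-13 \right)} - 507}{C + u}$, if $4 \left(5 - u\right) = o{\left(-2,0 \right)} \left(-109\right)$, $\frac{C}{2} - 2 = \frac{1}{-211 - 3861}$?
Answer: $- \frac{66170}{18483} \approx -3.58$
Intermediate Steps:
$o{\left(c,K \right)} = 3 - c$
$k{\left(r,j \right)} = j$
$C = \frac{8143}{2036}$ ($C = 4 + \frac{2}{-211 - 3861} = 4 + \frac{2}{-4072} = 4 + 2 \left(- \frac{1}{4072}\right) = 4 - \frac{1}{2036} = \frac{8143}{2036} \approx 3.9995$)
$u = \frac{565}{4}$ ($u = 5 - \frac{\left(3 - -2\right) \left(-109\right)}{4} = 5 - \frac{\left(3 + 2\right) \left(-109\right)}{4} = 5 - \frac{5 \left(-109\right)}{4} = 5 - - \frac{545}{4} = 5 + \frac{545}{4} = \frac{565}{4} \approx 141.25$)
$\frac{k{\left(-51,-13 \right)} - 507}{C + u} = \frac{-13 - 507}{\frac{8143}{2036} + \frac{565}{4}} = - \frac{520}{\frac{73932}{509}} = \left(-520\right) \frac{509}{73932} = - \frac{66170}{18483}$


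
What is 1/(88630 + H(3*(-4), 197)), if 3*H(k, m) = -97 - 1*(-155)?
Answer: 3/265948 ≈ 1.1280e-5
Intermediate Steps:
H(k, m) = 58/3 (H(k, m) = (-97 - 1*(-155))/3 = (-97 + 155)/3 = (⅓)*58 = 58/3)
1/(88630 + H(3*(-4), 197)) = 1/(88630 + 58/3) = 1/(265948/3) = 3/265948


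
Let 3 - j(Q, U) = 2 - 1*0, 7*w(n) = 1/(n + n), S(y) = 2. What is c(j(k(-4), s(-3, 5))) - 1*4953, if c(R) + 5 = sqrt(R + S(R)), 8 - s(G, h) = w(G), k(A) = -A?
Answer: -4958 + sqrt(3) ≈ -4956.3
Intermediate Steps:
w(n) = 1/(14*n) (w(n) = 1/(7*(n + n)) = 1/(7*((2*n))) = (1/(2*n))/7 = 1/(14*n))
s(G, h) = 8 - 1/(14*G)
j(Q, U) = 1 (j(Q, U) = 3 - (2 - 1*0) = 3 - (2 + 0) = 3 - 1*2 = 3 - 2 = 1)
c(R) = -5 + sqrt(2 + R) (c(R) = -5 + sqrt(R + 2) = -5 + sqrt(2 + R))
c(j(k(-4), s(-3, 5))) - 1*4953 = (-5 + sqrt(2 + 1)) - 1*4953 = (-5 + sqrt(3)) - 4953 = -4958 + sqrt(3)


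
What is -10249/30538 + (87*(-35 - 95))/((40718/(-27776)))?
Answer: 4796495165249/621723142 ≈ 7714.8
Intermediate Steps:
-10249/30538 + (87*(-35 - 95))/((40718/(-27776))) = -10249*1/30538 + (87*(-130))/((40718*(-1/27776))) = -10249/30538 - 11310/(-20359/13888) = -10249/30538 - 11310*(-13888/20359) = -10249/30538 + 157073280/20359 = 4796495165249/621723142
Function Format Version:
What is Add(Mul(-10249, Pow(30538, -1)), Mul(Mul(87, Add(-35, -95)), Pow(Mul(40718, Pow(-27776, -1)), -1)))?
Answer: Rational(4796495165249, 621723142) ≈ 7714.8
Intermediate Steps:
Add(Mul(-10249, Pow(30538, -1)), Mul(Mul(87, Add(-35, -95)), Pow(Mul(40718, Pow(-27776, -1)), -1))) = Add(Mul(-10249, Rational(1, 30538)), Mul(Mul(87, -130), Pow(Mul(40718, Rational(-1, 27776)), -1))) = Add(Rational(-10249, 30538), Mul(-11310, Pow(Rational(-20359, 13888), -1))) = Add(Rational(-10249, 30538), Mul(-11310, Rational(-13888, 20359))) = Add(Rational(-10249, 30538), Rational(157073280, 20359)) = Rational(4796495165249, 621723142)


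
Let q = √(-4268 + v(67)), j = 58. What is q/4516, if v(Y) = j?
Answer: I*√4210/4516 ≈ 0.014368*I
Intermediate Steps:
v(Y) = 58
q = I*√4210 (q = √(-4268 + 58) = √(-4210) = I*√4210 ≈ 64.885*I)
q/4516 = (I*√4210)/4516 = (I*√4210)*(1/4516) = I*√4210/4516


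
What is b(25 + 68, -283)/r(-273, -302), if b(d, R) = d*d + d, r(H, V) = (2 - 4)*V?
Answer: 4371/302 ≈ 14.474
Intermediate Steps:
r(H, V) = -2*V
b(d, R) = d + d**2 (b(d, R) = d**2 + d = d + d**2)
b(25 + 68, -283)/r(-273, -302) = ((25 + 68)*(1 + (25 + 68)))/((-2*(-302))) = (93*(1 + 93))/604 = (93*94)*(1/604) = 8742*(1/604) = 4371/302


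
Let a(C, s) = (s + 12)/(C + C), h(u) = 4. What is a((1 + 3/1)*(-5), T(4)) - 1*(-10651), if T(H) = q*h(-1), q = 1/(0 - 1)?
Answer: 53254/5 ≈ 10651.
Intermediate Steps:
q = -1 (q = 1/(-1) = -1)
T(H) = -4 (T(H) = -1*4 = -4)
a(C, s) = (12 + s)/(2*C) (a(C, s) = (12 + s)/((2*C)) = (12 + s)*(1/(2*C)) = (12 + s)/(2*C))
a((1 + 3/1)*(-5), T(4)) - 1*(-10651) = (12 - 4)/(2*(((1 + 3/1)*(-5)))) - 1*(-10651) = (½)*8/((1 + 3*1)*(-5)) + 10651 = (½)*8/((1 + 3)*(-5)) + 10651 = (½)*8/(4*(-5)) + 10651 = (½)*8/(-20) + 10651 = (½)*(-1/20)*8 + 10651 = -⅕ + 10651 = 53254/5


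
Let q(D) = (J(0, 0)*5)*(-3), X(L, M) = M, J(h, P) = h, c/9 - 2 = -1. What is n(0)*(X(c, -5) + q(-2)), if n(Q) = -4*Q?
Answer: 0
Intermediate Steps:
c = 9 (c = 18 + 9*(-1) = 18 - 9 = 9)
q(D) = 0 (q(D) = (0*5)*(-3) = 0*(-3) = 0)
n(0)*(X(c, -5) + q(-2)) = (-4*0)*(-5 + 0) = 0*(-5) = 0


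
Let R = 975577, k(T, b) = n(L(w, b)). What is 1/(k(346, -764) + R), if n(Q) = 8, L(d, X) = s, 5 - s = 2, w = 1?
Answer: 1/975585 ≈ 1.0250e-6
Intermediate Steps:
s = 3 (s = 5 - 1*2 = 5 - 2 = 3)
L(d, X) = 3
k(T, b) = 8
1/(k(346, -764) + R) = 1/(8 + 975577) = 1/975585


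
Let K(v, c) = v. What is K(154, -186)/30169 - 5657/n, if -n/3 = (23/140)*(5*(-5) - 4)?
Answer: -23892936466/60368169 ≈ -395.79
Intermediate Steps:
n = 2001/140 (n = -3*23/140*(5*(-5) - 4) = -3*23*(1/140)*(-25 - 4) = -69*(-29)/140 = -3*(-667/140) = 2001/140 ≈ 14.293)
K(154, -186)/30169 - 5657/n = 154/30169 - 5657/2001/140 = 154*(1/30169) - 5657*140/2001 = 154/30169 - 791980/2001 = -23892936466/60368169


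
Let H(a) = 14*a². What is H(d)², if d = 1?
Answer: 196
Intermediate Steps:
H(d)² = (14*1²)² = (14*1)² = 14² = 196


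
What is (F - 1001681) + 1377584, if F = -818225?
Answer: -442322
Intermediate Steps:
(F - 1001681) + 1377584 = (-818225 - 1001681) + 1377584 = -1819906 + 1377584 = -442322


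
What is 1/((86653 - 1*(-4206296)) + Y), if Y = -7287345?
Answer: -1/2994396 ≈ -3.3396e-7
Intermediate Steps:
1/((86653 - 1*(-4206296)) + Y) = 1/((86653 - 1*(-4206296)) - 7287345) = 1/((86653 + 4206296) - 7287345) = 1/(4292949 - 7287345) = 1/(-2994396) = -1/2994396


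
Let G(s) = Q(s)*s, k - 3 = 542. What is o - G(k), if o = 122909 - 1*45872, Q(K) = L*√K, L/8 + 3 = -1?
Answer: 77037 + 17440*√545 ≈ 4.8418e+5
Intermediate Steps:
k = 545 (k = 3 + 542 = 545)
L = -32 (L = -24 + 8*(-1) = -24 - 8 = -32)
Q(K) = -32*√K
o = 77037 (o = 122909 - 45872 = 77037)
G(s) = -32*s^(3/2) (G(s) = (-32*√s)*s = -32*s^(3/2))
o - G(k) = 77037 - (-32)*545^(3/2) = 77037 - (-32)*545*√545 = 77037 - (-17440)*√545 = 77037 + 17440*√545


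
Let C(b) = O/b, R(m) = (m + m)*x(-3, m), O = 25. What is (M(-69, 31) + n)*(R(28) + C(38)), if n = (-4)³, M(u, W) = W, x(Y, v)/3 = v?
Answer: -5899641/38 ≈ -1.5525e+5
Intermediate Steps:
x(Y, v) = 3*v
n = -64
R(m) = 6*m² (R(m) = (m + m)*(3*m) = (2*m)*(3*m) = 6*m²)
C(b) = 25/b
(M(-69, 31) + n)*(R(28) + C(38)) = (31 - 64)*(6*28² + 25/38) = -33*(6*784 + 25*(1/38)) = -33*(4704 + 25/38) = -33*178777/38 = -5899641/38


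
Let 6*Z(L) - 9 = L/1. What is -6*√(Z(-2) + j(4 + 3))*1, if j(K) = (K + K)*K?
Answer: -√3570 ≈ -59.749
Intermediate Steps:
Z(L) = 3/2 + L/6 (Z(L) = 3/2 + (L/1)/6 = 3/2 + (L*1)/6 = 3/2 + L/6)
j(K) = 2*K² (j(K) = (2*K)*K = 2*K²)
-6*√(Z(-2) + j(4 + 3))*1 = -6*√((3/2 + (⅙)*(-2)) + 2*(4 + 3)²)*1 = -6*√((3/2 - ⅓) + 2*7²)*1 = -6*√(7/6 + 2*49)*1 = -6*√(7/6 + 98)*1 = -√3570*1 = -√3570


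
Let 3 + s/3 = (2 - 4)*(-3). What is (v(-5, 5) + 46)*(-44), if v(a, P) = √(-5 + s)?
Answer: -2112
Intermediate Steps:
s = 9 (s = -9 + 3*((2 - 4)*(-3)) = -9 + 3*(-2*(-3)) = -9 + 3*6 = -9 + 18 = 9)
v(a, P) = 2 (v(a, P) = √(-5 + 9) = √4 = 2)
(v(-5, 5) + 46)*(-44) = (2 + 46)*(-44) = 48*(-44) = -2112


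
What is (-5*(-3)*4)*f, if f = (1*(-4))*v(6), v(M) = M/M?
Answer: -240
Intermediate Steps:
v(M) = 1
f = -4 (f = (1*(-4))*1 = -4*1 = -4)
(-5*(-3)*4)*f = (-5*(-3)*4)*(-4) = (15*4)*(-4) = 60*(-4) = -240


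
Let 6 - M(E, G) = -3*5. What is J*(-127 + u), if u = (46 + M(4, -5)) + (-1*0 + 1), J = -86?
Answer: 5074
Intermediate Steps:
M(E, G) = 21 (M(E, G) = 6 - (-3)*5 = 6 - 1*(-15) = 6 + 15 = 21)
u = 68 (u = (46 + 21) + (-1*0 + 1) = 67 + (0 + 1) = 67 + 1 = 68)
J*(-127 + u) = -86*(-127 + 68) = -86*(-59) = 5074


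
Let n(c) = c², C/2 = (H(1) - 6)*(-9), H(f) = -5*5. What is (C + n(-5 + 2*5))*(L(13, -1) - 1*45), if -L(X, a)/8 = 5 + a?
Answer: -44891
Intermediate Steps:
H(f) = -25
C = 558 (C = 2*((-25 - 6)*(-9)) = 2*(-31*(-9)) = 2*279 = 558)
L(X, a) = -40 - 8*a (L(X, a) = -8*(5 + a) = -40 - 8*a)
(C + n(-5 + 2*5))*(L(13, -1) - 1*45) = (558 + (-5 + 2*5)²)*((-40 - 8*(-1)) - 1*45) = (558 + (-5 + 10)²)*((-40 + 8) - 45) = (558 + 5²)*(-32 - 45) = (558 + 25)*(-77) = 583*(-77) = -44891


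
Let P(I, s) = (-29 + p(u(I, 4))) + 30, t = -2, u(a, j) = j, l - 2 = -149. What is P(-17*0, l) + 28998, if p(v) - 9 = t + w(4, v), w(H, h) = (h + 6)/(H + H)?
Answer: 116029/4 ≈ 29007.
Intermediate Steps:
l = -147 (l = 2 - 149 = -147)
w(H, h) = (6 + h)/(2*H) (w(H, h) = (6 + h)/((2*H)) = (6 + h)*(1/(2*H)) = (6 + h)/(2*H))
p(v) = 31/4 + v/8 (p(v) = 9 + (-2 + (½)*(6 + v)/4) = 9 + (-2 + (½)*(¼)*(6 + v)) = 9 + (-2 + (¾ + v/8)) = 9 + (-5/4 + v/8) = 31/4 + v/8)
P(I, s) = 37/4 (P(I, s) = (-29 + (31/4 + (⅛)*4)) + 30 = (-29 + (31/4 + ½)) + 30 = (-29 + 33/4) + 30 = -83/4 + 30 = 37/4)
P(-17*0, l) + 28998 = 37/4 + 28998 = 116029/4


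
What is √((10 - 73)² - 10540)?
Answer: I*√6571 ≈ 81.062*I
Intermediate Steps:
√((10 - 73)² - 10540) = √((-63)² - 10540) = √(3969 - 10540) = √(-6571) = I*√6571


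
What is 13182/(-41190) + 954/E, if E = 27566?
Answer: -27006646/94620295 ≈ -0.28542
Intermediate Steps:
13182/(-41190) + 954/E = 13182/(-41190) + 954/27566 = 13182*(-1/41190) + 954*(1/27566) = -2197/6865 + 477/13783 = -27006646/94620295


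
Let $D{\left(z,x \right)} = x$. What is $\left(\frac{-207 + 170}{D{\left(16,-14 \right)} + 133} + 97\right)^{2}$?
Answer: $\frac{132388036}{14161} \approx 9348.8$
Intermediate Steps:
$\left(\frac{-207 + 170}{D{\left(16,-14 \right)} + 133} + 97\right)^{2} = \left(\frac{-207 + 170}{-14 + 133} + 97\right)^{2} = \left(- \frac{37}{119} + 97\right)^{2} = \left(\frac{11506}{119}\right)^{2} = \frac{132388036}{14161}$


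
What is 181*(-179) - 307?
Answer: -32706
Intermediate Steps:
181*(-179) - 307 = -32399 - 307 = -32706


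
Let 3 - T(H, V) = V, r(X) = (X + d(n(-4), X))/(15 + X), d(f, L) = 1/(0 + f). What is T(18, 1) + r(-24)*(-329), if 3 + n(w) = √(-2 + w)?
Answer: -39719/45 - 329*I*√6/135 ≈ -882.64 - 5.9695*I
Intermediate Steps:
n(w) = -3 + √(-2 + w)
d(f, L) = 1/f
r(X) = (X + 1/(-3 + I*√6))/(15 + X) (r(X) = (X + 1/(-3 + √(-2 - 4)))/(15 + X) = (X + 1/(-3 + √(-6)))/(15 + X) = (X + 1/(-3 + I*√6))/(15 + X))
T(H, V) = 3 - V
T(18, 1) + r(-24)*(-329) = (3 - 1*1) + ((-1 - 24*(3 - I*√6))/((3 - I*√6)*(15 - 24)))*(-329) = (3 - 1) + ((-1 + (-72 + 24*I*√6))/((3 - I*√6)*(-9)))*(-329) = 2 + (-⅑*(-73 + 24*I*√6)/(3 - I*√6))*(-329) = 2 - (-73 + 24*I*√6)/(9*(3 - I*√6))*(-329) = 2 + 329*(-73 + 24*I*√6)/(9*(3 - I*√6))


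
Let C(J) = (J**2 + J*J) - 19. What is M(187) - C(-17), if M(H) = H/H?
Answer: -558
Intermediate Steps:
M(H) = 1
C(J) = -19 + 2*J**2 (C(J) = (J**2 + J**2) - 19 = 2*J**2 - 19 = -19 + 2*J**2)
M(187) - C(-17) = 1 - (-19 + 2*(-17)**2) = 1 - (-19 + 2*289) = 1 - (-19 + 578) = 1 - 1*559 = 1 - 559 = -558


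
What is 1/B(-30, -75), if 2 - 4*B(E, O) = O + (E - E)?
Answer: 4/77 ≈ 0.051948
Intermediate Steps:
B(E, O) = ½ - O/4 (B(E, O) = ½ - (O + (E - E))/4 = ½ - (O + 0)/4 = ½ - O/4)
1/B(-30, -75) = 1/(½ - ¼*(-75)) = 1/(½ + 75/4) = 1/(77/4) = 4/77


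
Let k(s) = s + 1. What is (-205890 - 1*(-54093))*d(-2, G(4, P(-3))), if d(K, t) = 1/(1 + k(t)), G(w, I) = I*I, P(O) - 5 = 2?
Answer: -50599/17 ≈ -2976.4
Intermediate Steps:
P(O) = 7 (P(O) = 5 + 2 = 7)
k(s) = 1 + s
G(w, I) = I²
d(K, t) = 1/(2 + t) (d(K, t) = 1/(1 + (1 + t)) = 1/(2 + t))
(-205890 - 1*(-54093))*d(-2, G(4, P(-3))) = (-205890 - 1*(-54093))/(2 + 7²) = (-205890 + 54093)/(2 + 49) = -151797/51 = -151797*1/51 = -50599/17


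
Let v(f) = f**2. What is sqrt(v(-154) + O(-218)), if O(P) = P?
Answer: sqrt(23498) ≈ 153.29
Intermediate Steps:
sqrt(v(-154) + O(-218)) = sqrt((-154)**2 - 218) = sqrt(23716 - 218) = sqrt(23498)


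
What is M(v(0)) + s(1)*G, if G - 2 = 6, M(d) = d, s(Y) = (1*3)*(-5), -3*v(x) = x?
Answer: -120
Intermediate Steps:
v(x) = -x/3
s(Y) = -15 (s(Y) = 3*(-5) = -15)
G = 8 (G = 2 + 6 = 8)
M(v(0)) + s(1)*G = -⅓*0 - 15*8 = 0 - 120 = -120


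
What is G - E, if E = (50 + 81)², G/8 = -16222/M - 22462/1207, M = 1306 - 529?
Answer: -16390518503/937839 ≈ -17477.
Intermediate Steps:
M = 777
G = -296263424/937839 (G = 8*(-16222/777 - 22462/1207) = 8*(-37032928/937839) = -296263424/937839 ≈ -315.90)
E = 17161 (E = 131² = 17161)
G - E = -296263424/937839 - 1*17161 = -296263424/937839 - 17161 = -16390518503/937839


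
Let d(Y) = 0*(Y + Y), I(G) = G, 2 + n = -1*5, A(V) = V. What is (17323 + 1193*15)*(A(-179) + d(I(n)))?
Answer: -6304022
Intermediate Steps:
n = -7 (n = -2 - 1*5 = -2 - 5 = -7)
d(Y) = 0 (d(Y) = 0*(2*Y) = 0)
(17323 + 1193*15)*(A(-179) + d(I(n))) = (17323 + 1193*15)*(-179 + 0) = (17323 + 17895)*(-179) = 35218*(-179) = -6304022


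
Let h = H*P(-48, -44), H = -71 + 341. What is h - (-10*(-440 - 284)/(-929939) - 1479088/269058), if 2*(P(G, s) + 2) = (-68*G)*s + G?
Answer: -2426409327535418804/125103763731 ≈ -1.9395e+7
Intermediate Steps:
H = 270
P(G, s) = -2 + G/2 - 34*G*s (P(G, s) = -2 + ((-68*G)*s + G)/2 = -2 + (-68*G*s + G)/2 = -2 + (G - 68*G*s)/2 = -2 + (G/2 - 34*G*s) = -2 + G/2 - 34*G*s)
h = -19395180 (h = 270*(-2 + (½)*(-48) - 34*(-48)*(-44)) = 270*(-2 - 24 - 71808) = 270*(-71834) = -19395180)
h - (-10*(-440 - 284)/(-929939) - 1479088/269058) = -19395180 - (-10*(-440 - 284)/(-929939) - 1479088/269058) = -19395180 - (-10*(-724)*(-1/929939) - 1479088*1/269058) = -19395180 - (7240*(-1/929939) - 739544/134529) = -19395180 - (-7240/929939 - 739544/134529) = -19395180 - 1*(-688704797776/125103763731) = -19395180 + 688704797776/125103763731 = -2426409327535418804/125103763731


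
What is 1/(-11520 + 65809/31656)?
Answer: -31656/364611311 ≈ -8.6821e-5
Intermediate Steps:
1/(-11520 + 65809/31656) = 1/(-364611311/31656) = -31656/364611311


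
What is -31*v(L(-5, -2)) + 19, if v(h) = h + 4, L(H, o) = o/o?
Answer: -136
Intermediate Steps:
L(H, o) = 1
v(h) = 4 + h
-31*v(L(-5, -2)) + 19 = -31*(4 + 1) + 19 = -31*5 + 19 = -155 + 19 = -136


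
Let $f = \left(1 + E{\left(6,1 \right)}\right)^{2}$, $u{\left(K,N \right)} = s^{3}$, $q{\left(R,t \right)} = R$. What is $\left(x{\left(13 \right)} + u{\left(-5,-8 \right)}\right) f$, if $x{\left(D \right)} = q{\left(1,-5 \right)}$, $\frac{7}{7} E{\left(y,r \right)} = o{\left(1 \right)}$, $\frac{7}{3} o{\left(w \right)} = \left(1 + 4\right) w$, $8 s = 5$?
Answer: $\frac{1573}{128} \approx 12.289$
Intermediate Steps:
$s = \frac{5}{8}$ ($s = \frac{1}{8} \cdot 5 = \frac{5}{8} \approx 0.625$)
$o{\left(w \right)} = \frac{15 w}{7}$ ($o{\left(w \right)} = \frac{3 \left(1 + 4\right) w}{7} = \frac{3 \cdot 5 w}{7} = \frac{15 w}{7}$)
$E{\left(y,r \right)} = \frac{15}{7}$ ($E{\left(y,r \right)} = \frac{15}{7} \cdot 1 = \frac{15}{7}$)
$u{\left(K,N \right)} = \frac{125}{512}$ ($u{\left(K,N \right)} = \left(\frac{5}{8}\right)^{3} = \frac{125}{512}$)
$f = \frac{484}{49}$ ($f = \left(1 + \frac{15}{7}\right)^{2} = \left(\frac{22}{7}\right)^{2} = \frac{484}{49} \approx 9.8775$)
$x{\left(D \right)} = 1$
$\left(x{\left(13 \right)} + u{\left(-5,-8 \right)}\right) f = \left(1 + \frac{125}{512}\right) \frac{484}{49} = \frac{637}{512} \cdot \frac{484}{49} = \frac{1573}{128}$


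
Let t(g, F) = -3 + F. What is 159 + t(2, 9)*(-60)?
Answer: -201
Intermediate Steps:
159 + t(2, 9)*(-60) = 159 + (-3 + 9)*(-60) = 159 + 6*(-60) = 159 - 360 = -201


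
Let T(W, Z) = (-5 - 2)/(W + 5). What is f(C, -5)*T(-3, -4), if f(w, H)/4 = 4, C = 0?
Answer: -56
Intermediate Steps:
f(w, H) = 16 (f(w, H) = 4*4 = 16)
T(W, Z) = -7/(5 + W)
f(C, -5)*T(-3, -4) = 16*(-7/(5 - 3)) = 16*(-7/2) = -56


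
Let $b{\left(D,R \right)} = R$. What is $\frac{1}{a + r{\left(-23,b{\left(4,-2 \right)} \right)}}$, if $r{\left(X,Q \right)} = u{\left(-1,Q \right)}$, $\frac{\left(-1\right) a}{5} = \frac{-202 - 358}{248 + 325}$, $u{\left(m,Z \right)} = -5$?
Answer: $- \frac{573}{65} \approx -8.8154$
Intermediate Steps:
$a = \frac{2800}{573}$ ($a = - 5 \frac{-202 - 358}{248 + 325} = - 5 \left(- \frac{560}{573}\right) = - 5 \left(\left(-560\right) \frac{1}{573}\right) = \left(-5\right) \left(- \frac{560}{573}\right) = \frac{2800}{573} \approx 4.8866$)
$r{\left(X,Q \right)} = -5$
$\frac{1}{a + r{\left(-23,b{\left(4,-2 \right)} \right)}} = \frac{1}{\frac{2800}{573} - 5} = \frac{1}{- \frac{65}{573}} = - \frac{573}{65}$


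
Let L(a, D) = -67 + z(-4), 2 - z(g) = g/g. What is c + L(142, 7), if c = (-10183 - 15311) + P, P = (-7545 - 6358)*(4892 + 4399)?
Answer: -129198333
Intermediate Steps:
z(g) = 1 (z(g) = 2 - g/g = 2 - 1*1 = 2 - 1 = 1)
L(a, D) = -66 (L(a, D) = -67 + 1 = -66)
P = -129172773 (P = -13903*9291 = -129172773)
c = -129198267 (c = (-10183 - 15311) - 129172773 = -25494 - 129172773 = -129198267)
c + L(142, 7) = -129198267 - 66 = -129198333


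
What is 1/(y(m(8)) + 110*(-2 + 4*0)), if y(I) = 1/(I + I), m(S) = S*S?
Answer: -128/28159 ≈ -0.0045456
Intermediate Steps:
m(S) = S²
y(I) = 1/(2*I)
1/(y(m(8)) + 110*(-2 + 4*0)) = 1/(1/(2*(8²)) + 110*(-2 + 4*0)) = 1/((½)/64 + 110*(-2 + 0)) = 1/((½)*(1/64) + 110*(-2)) = 1/(1/128 - 220) = 1/(-28159/128) = -128/28159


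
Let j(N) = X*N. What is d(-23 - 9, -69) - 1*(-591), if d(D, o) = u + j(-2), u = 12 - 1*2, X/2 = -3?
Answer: 613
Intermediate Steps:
X = -6 (X = 2*(-3) = -6)
u = 10 (u = 12 - 2 = 10)
j(N) = -6*N
d(D, o) = 22 (d(D, o) = 10 - 6*(-2) = 10 + 12 = 22)
d(-23 - 9, -69) - 1*(-591) = 22 - 1*(-591) = 22 + 591 = 613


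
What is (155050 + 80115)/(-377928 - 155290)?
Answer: -33595/76174 ≈ -0.44103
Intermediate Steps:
(155050 + 80115)/(-377928 - 155290) = 235165/(-533218) = 235165*(-1/533218) = -33595/76174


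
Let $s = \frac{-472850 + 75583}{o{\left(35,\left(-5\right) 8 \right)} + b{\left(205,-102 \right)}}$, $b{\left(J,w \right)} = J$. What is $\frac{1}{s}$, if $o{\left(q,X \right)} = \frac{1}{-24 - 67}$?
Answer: $- \frac{18654}{36151297} \approx -0.000516$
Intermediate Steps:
$o{\left(q,X \right)} = - \frac{1}{91}$ ($o{\left(q,X \right)} = \frac{1}{-91} = - \frac{1}{91}$)
$s = - \frac{36151297}{18654}$ ($s = \frac{-472850 + 75583}{- \frac{1}{91} + 205} = - \frac{397267}{\frac{18654}{91}} = \left(-397267\right) \frac{91}{18654} = - \frac{36151297}{18654} \approx -1938.0$)
$\frac{1}{s} = \frac{1}{- \frac{36151297}{18654}} = - \frac{18654}{36151297}$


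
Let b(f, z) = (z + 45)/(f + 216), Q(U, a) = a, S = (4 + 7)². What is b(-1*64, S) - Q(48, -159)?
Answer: 12167/76 ≈ 160.09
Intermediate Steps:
S = 121 (S = 11² = 121)
b(f, z) = (45 + z)/(216 + f)
b(-1*64, S) - Q(48, -159) = (45 + 121)/(216 - 1*64) - 1*(-159) = 166/(216 - 64) + 159 = 166/152 + 159 = (1/152)*166 + 159 = 83/76 + 159 = 12167/76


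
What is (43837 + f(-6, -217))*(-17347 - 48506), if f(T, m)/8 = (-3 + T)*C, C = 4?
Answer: -2867832297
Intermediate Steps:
f(T, m) = -96 + 32*T (f(T, m) = 8*((-3 + T)*4) = 8*(-12 + 4*T) = -96 + 32*T)
(43837 + f(-6, -217))*(-17347 - 48506) = (43837 + (-96 + 32*(-6)))*(-17347 - 48506) = (43837 + (-96 - 192))*(-65853) = (43837 - 288)*(-65853) = 43549*(-65853) = -2867832297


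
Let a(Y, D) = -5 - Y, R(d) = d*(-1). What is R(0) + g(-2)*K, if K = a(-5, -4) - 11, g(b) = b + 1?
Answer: 11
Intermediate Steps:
R(d) = -d
g(b) = 1 + b
K = -11 (K = (-5 - 1*(-5)) - 11 = (-5 + 5) - 11 = 0 - 11 = -11)
R(0) + g(-2)*K = -1*0 + (1 - 2)*(-11) = 0 - 1*(-11) = 0 + 11 = 11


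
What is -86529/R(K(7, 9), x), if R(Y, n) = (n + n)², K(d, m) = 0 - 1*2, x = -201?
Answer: -28843/53868 ≈ -0.53544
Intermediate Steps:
K(d, m) = -2 (K(d, m) = 0 - 2 = -2)
R(Y, n) = 4*n² (R(Y, n) = (2*n)² = 4*n²)
-86529/R(K(7, 9), x) = -86529/(4*(-201)²) = -86529/(4*40401) = -86529/161604 = -86529*1/161604 = -28843/53868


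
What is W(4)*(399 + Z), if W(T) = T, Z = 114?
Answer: 2052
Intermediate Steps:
W(4)*(399 + Z) = 4*(399 + 114) = 4*513 = 2052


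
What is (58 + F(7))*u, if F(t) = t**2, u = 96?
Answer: 10272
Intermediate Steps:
(58 + F(7))*u = (58 + 7**2)*96 = (58 + 49)*96 = 107*96 = 10272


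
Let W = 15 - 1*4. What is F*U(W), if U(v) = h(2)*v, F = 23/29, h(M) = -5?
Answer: -1265/29 ≈ -43.621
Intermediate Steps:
F = 23/29 (F = 23*(1/29) = 23/29 ≈ 0.79310)
W = 11 (W = 15 - 4 = 11)
U(v) = -5*v
F*U(W) = 23*(-5*11)/29 = (23/29)*(-55) = -1265/29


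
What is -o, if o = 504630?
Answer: -504630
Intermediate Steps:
-o = -1*504630 = -504630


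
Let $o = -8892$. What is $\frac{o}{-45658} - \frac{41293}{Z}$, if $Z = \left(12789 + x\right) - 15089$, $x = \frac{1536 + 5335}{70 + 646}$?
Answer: $\frac{682248498586}{37437939141} \approx 18.223$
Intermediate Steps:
$x = \frac{6871}{716} \approx 9.5964$
$Z = - \frac{1639929}{716}$ ($Z = \left(12789 + \frac{6871}{716}\right) - 15089 = \frac{9163795}{716} - 15089 = - \frac{1639929}{716} \approx -2290.4$)
$\frac{o}{-45658} - \frac{41293}{Z} = - \frac{8892}{-45658} - \frac{41293}{- \frac{1639929}{716}} = \left(-8892\right) \left(- \frac{1}{45658}\right) - - \frac{29565788}{1639929} = \frac{4446}{22829} + \frac{29565788}{1639929} = \frac{682248498586}{37437939141}$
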